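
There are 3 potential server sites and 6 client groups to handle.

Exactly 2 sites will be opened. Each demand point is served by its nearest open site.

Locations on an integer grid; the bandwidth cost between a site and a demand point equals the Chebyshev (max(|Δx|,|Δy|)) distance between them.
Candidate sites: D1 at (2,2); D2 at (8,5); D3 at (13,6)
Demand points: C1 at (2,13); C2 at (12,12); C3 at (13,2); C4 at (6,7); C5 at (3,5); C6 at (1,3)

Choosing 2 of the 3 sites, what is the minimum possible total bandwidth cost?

Open {D1, D2}.
  C1→D2 8, C2→D2 7, C3→D2 5, C4→D2 2, C5→D1 3, C6→D1 1  ⇒ total 26.
Compare {D1, D3}: total 30.
Compare {D2, D3}: total 32.

26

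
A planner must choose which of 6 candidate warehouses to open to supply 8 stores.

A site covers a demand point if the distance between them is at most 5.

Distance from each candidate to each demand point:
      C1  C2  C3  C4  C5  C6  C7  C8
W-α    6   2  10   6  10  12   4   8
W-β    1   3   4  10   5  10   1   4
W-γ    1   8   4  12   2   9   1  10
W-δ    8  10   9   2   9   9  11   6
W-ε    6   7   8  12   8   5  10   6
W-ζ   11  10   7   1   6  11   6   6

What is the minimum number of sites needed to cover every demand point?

Coverage sets (demand points within 5 of each site):
  W-α: {C2, C7}
  W-β: {C1, C2, C3, C5, C7, C8}
  W-γ: {C1, C3, C5, C7}
  W-δ: {C4}
  W-ε: {C6}
  W-ζ: {C4}
No 2 sites suffice: every size-2 union leaves at least one demand point uncovered.
But {W-β, W-δ, W-ε} covers everything, so the minimum is 3.

3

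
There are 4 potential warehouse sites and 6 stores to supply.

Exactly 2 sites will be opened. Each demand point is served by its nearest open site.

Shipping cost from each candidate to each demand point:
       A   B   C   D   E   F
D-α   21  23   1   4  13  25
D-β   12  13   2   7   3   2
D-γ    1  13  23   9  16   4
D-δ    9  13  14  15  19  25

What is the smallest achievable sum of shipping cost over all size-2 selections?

28

Open {D-β, D-γ}.
  A→D-γ 1, B→D-β 13, C→D-β 2, D→D-β 7, E→D-β 3, F→D-β 2  ⇒ total 28.
Compare {D-α, D-β}: total 35.
Compare {D-α, D-γ}: total 36.
No size-2 selection does better; minimum is 28.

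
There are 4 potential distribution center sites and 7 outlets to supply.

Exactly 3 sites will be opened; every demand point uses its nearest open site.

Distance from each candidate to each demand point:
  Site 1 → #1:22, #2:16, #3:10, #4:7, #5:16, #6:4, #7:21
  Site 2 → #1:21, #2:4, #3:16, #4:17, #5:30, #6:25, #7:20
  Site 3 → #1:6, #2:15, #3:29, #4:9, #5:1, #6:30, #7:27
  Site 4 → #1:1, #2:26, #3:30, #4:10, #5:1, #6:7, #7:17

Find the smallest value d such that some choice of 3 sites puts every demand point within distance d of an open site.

17

Open {Site 1, Site 2, Site 4}.
  Farthest demand point is #7 at distance 17 (to Site 4); all others are ≤ 17.
With {Site 1, Site 3, Site 4} the worst case is 17.
With {Site 2, Site 3, Site 4} the worst case is 17.
No size-3 selection achieves below 17.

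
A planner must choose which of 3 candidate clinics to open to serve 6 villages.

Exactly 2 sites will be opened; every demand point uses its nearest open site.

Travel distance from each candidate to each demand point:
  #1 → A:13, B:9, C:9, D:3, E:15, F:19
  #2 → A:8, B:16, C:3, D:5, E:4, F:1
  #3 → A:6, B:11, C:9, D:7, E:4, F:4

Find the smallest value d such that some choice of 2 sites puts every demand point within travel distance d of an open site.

Open {#1, #2}.
  Farthest demand point is B at travel distance 9 (to #1); all others are ≤ 9.
With {#1, #3} the worst case is 9.
With {#2, #3} the worst case is 11.
No size-2 selection achieves below 9.

9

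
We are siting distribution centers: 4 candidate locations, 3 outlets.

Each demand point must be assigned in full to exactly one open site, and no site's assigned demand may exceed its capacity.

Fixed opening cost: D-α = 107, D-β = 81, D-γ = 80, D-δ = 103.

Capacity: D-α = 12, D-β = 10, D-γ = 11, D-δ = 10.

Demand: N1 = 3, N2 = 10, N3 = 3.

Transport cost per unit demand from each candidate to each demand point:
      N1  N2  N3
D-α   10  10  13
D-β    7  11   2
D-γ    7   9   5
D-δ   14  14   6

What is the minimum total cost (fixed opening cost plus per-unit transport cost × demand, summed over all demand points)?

278

Open {D-β, D-γ}; cheapest assignment that respects the capacities:
  D-β (cap 10, load 6): N1, N3 — cost 3×7 + 3×2 = 27
  D-γ (cap 11, load 10): N2 — cost 10×9 = 90
  Shipping 117, fixed 161 → total 278.
  Any other capacity-feasible assignment to {D-β, D-γ} ships for at least 117.
Compare {D-α, D-β}: its best feasible assignment gives total 315.
Compare {D-α, D-γ}: its best feasible assignment gives total 323.
Every other set of open sites that can feasibly serve all demand totals ≥ 315 even under its best assignment. Minimum: 278.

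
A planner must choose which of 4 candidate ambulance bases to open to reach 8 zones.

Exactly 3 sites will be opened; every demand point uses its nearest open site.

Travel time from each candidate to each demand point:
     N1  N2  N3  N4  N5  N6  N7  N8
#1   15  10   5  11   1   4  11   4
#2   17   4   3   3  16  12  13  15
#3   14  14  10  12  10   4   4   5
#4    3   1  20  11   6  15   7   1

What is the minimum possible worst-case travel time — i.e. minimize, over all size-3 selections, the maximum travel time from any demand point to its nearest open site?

Open {#2, #3, #4}.
  Farthest demand point is N5 at travel time 6 (to #4); all others are ≤ 6.
With {#1, #2, #4} the worst case is 7.
With {#1, #3, #4} the worst case is 11.
No size-3 selection achieves below 6.

6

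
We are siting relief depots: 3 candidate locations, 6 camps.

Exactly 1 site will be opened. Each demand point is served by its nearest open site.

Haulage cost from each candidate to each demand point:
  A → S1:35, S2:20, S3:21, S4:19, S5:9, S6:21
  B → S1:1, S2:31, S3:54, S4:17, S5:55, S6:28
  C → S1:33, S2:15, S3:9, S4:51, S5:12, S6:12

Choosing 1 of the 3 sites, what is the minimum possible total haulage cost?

125

Open {A}.
  S1→A 35, S2→A 20, S3→A 21, S4→A 19, S5→A 9, S6→A 21  ⇒ total 125.
Compare {C}: total 132.
Compare {B}: total 186.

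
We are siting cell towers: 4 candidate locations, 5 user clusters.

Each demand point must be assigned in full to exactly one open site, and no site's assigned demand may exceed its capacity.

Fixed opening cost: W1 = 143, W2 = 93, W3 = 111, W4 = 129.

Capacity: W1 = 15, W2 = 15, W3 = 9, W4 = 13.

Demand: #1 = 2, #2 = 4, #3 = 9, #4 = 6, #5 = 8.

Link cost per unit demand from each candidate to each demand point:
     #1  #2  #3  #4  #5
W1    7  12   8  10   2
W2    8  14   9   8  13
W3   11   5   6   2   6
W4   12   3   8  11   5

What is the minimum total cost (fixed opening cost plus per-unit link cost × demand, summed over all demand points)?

443

Open {W1, W2}; cheapest assignment that respects the capacities:
  W1 (cap 15, load 14): #1, #2, #5 — cost 2×7 + 4×12 + 8×2 = 78
  W2 (cap 15, load 15): #3, #4 — cost 9×9 + 6×8 = 129
  Shipping 207, fixed 236 → total 443.
  Any other capacity-feasible assignment to {W1, W2} ships for at least 207.
Compare {W2, W3, W4}: its best feasible assignment gives total 494.
Compare {W1, W3, W4}: its best feasible assignment gives total 509.
Every other set of open sites that can feasibly serve all demand totals ≥ 494 even under its best assignment. Minimum: 443.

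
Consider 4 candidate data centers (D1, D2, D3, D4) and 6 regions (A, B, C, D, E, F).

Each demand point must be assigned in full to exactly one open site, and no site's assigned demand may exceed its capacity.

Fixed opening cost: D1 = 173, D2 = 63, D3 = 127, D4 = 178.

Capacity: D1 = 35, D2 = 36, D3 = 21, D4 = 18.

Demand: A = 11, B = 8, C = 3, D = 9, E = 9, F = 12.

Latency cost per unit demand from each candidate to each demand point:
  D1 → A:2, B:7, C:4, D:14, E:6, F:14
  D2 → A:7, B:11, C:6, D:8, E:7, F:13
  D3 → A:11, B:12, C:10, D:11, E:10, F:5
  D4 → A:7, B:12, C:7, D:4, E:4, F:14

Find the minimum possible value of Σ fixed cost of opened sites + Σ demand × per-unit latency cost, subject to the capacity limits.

Open {D2, D3}; cheapest assignment that respects the capacities:
  D2 (cap 36, load 32): A, C, D, E — cost 11×7 + 3×6 + 9×8 + 9×7 = 230
  D3 (cap 21, load 20): B, F — cost 8×12 + 12×5 = 156
  Shipping 386, fixed 190 → total 576.
  Any other capacity-feasible assignment to {D2, D3} ships for at least 386.
Compare {D1, D3}: its best feasible assignment gives total 603.
Compare {D1, D2}: its best feasible assignment gives total 608.
Every other set of open sites that can feasibly serve all demand totals ≥ 603 even under its best assignment. Minimum: 576.

576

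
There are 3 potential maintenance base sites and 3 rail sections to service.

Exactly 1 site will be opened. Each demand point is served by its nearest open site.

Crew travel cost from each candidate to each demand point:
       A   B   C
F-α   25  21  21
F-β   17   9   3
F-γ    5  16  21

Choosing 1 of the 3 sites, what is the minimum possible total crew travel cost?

Open {F-β}.
  A→F-β 17, B→F-β 9, C→F-β 3  ⇒ total 29.
Compare {F-γ}: total 42.
Compare {F-α}: total 67.

29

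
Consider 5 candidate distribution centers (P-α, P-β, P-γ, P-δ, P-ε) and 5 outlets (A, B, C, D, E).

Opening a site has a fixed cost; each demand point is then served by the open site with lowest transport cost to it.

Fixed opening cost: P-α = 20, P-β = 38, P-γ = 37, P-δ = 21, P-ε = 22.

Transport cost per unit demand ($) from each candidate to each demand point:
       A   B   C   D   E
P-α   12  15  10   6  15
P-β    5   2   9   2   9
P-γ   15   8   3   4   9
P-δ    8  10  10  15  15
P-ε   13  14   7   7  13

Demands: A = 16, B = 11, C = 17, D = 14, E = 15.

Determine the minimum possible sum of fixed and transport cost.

391

Open {P-β, P-γ}: assign each demand point to its cheapest open site.
  A→P-β 16×5=80, B→P-β 11×2=22, C→P-γ 17×3=51, D→P-β 14×2=28, E→P-β 15×9=135
  transport cost 316, fixed 75 → total 391.
Compare {P-α, P-β, P-γ}: transport cost 316 + fixed 95 = 411.
Compare {P-β, P-γ, P-δ}: transport cost 316 + fixed 96 = 412.
Compare {P-β, P-γ, P-ε}: transport cost 316 + fixed 97 = 413.
All other subsets cost ≥ 411. Minimum total cost: 391.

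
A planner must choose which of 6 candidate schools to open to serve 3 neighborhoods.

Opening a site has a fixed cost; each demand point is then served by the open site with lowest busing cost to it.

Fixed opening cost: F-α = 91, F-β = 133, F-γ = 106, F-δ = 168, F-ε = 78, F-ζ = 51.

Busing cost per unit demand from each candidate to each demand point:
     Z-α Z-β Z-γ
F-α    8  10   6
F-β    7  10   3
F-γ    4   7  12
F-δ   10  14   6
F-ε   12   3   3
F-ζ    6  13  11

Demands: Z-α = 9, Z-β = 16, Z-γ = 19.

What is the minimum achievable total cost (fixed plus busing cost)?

288

Open {F-ε, F-ζ}: assign each demand point to its cheapest open site.
  Z-α→F-ζ 9×6=54, Z-β→F-ε 16×3=48, Z-γ→F-ε 19×3=57
  busing cost 159, fixed 129 → total 288.
Compare {F-ε}: busing cost 213 + fixed 78 = 291.
Compare {F-γ, F-ε}: busing cost 141 + fixed 184 = 325.
Compare {F-α, F-ε}: busing cost 177 + fixed 169 = 346.
All other subsets cost ≥ 291. Minimum total cost: 288.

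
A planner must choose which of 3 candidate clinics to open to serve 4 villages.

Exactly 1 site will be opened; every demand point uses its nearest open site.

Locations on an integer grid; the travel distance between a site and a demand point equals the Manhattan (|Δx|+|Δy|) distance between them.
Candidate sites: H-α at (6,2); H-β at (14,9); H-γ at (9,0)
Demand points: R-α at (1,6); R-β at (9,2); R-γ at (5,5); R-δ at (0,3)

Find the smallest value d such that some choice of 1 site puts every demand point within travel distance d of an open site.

Open {H-α}.
  Farthest demand point is R-α at travel distance 9 (to H-α); all others are ≤ 9.
With {H-γ} the worst case is 14.
With {H-β} the worst case is 20.
No size-1 selection achieves below 9.

9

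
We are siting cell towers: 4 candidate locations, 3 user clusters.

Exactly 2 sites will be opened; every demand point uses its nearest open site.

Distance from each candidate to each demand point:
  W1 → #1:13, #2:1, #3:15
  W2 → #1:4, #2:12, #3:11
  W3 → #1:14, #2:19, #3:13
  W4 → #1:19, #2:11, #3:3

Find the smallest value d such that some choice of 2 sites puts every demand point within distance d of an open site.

11

Open {W1, W2}.
  Farthest demand point is #3 at distance 11 (to W2); all others are ≤ 11.
With {W2, W4} the worst case is 11.
With {W2, W3} the worst case is 12.
No size-2 selection achieves below 11.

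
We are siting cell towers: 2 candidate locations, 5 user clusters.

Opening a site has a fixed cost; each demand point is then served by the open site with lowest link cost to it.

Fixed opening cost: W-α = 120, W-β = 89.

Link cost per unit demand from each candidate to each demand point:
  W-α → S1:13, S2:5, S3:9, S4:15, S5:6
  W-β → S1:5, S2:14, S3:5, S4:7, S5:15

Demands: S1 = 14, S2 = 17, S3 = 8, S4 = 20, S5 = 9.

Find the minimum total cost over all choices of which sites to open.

598

Open {W-α, W-β}: assign each demand point to its cheapest open site.
  S1→W-β 14×5=70, S2→W-α 17×5=85, S3→W-β 8×5=40, S4→W-β 20×7=140, S5→W-α 9×6=54
  link cost 389, fixed 209 → total 598.
Compare {W-β}: link cost 623 + fixed 89 = 712.
Compare {W-α}: link cost 693 + fixed 120 = 813.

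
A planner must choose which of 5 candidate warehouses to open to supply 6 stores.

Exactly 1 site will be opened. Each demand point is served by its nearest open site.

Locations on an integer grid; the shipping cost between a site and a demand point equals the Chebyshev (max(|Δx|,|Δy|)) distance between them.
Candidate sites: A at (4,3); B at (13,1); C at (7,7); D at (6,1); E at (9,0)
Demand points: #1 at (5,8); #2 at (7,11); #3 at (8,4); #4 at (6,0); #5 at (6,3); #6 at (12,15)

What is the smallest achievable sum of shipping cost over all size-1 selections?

Open {C}.
  #1→C 2, #2→C 4, #3→C 3, #4→C 7, #5→C 4, #6→C 8  ⇒ total 28.
Compare {A}: total 34.
Compare {D}: total 37.
No size-1 selection does better; minimum is 28.

28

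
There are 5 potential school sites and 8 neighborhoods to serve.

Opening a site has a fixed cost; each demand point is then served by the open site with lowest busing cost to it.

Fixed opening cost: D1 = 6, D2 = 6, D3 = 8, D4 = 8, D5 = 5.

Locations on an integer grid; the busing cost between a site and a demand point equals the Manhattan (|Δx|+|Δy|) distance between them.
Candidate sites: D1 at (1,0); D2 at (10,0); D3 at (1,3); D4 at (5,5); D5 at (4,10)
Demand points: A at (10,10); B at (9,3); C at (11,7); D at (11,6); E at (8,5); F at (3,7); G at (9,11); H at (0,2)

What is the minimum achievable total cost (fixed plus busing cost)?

61

Open {D4, D5}: assign each demand point to its cheapest open site.
  A→D5 6, B→D4 6, C→D4 8, D→D4 7, E→D4 3, F→D4 4, G→D5 6, H→D4 8
  busing cost 48, fixed 13 → total 61.
Compare {D1, D2, D5}: busing cost 45 + fixed 17 = 62.
Compare {D1, D4, D5}: busing cost 43 + fixed 19 = 62.
Compare {D2, D3, D5}: busing cost 44 + fixed 19 = 63.
All other subsets cost ≥ 62. Minimum total cost: 61.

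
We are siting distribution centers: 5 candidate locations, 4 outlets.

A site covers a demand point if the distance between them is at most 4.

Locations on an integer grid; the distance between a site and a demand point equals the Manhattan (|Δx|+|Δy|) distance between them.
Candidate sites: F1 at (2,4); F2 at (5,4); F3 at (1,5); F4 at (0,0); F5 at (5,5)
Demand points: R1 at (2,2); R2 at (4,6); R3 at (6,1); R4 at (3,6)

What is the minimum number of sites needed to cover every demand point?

Coverage sets (demand points within 4 of each site):
  F1: {R1, R2, R4}
  F2: {R2, R3, R4}
  F3: {R1, R2, R4}
  F4: {R1}
  F5: {R2, R4}
No single site covers all 4 demand points.
But {F1, F2} covers everything, so the minimum is 2.

2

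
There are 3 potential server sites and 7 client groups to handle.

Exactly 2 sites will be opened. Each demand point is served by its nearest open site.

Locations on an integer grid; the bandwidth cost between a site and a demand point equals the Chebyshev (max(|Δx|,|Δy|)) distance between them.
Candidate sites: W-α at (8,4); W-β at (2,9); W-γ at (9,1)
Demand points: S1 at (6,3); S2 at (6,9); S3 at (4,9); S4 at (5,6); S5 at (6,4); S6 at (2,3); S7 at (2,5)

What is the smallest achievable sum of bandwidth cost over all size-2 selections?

Open {W-α, W-β}.
  S1→W-α 2, S2→W-β 4, S3→W-β 2, S4→W-α 3, S5→W-α 2, S6→W-α 6, S7→W-β 4  ⇒ total 23.
Compare {W-β, W-γ}: total 25.
Compare {W-α, W-γ}: total 29.

23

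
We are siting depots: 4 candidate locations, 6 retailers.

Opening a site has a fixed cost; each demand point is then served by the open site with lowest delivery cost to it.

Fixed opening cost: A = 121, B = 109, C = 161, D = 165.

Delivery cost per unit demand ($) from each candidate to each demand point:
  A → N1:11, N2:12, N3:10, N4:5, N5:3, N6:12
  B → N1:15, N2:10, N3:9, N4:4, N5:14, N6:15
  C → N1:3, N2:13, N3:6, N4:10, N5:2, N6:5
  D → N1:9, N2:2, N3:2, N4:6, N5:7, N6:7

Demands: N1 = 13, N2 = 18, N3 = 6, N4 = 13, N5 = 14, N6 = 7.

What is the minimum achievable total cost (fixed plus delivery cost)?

Open {C, D}: assign each demand point to its cheapest open site.
  N1→C 13×3=39, N2→D 18×2=36, N3→D 6×2=12, N4→D 13×6=78, N5→C 14×2=28, N6→C 7×5=35
  delivery cost 228, fixed 326 → total 554.
Compare {D}: delivery cost 390 + fixed 165 = 555.
Compare {A, D}: delivery cost 321 + fixed 286 = 607.
Compare {B, C, D}: delivery cost 202 + fixed 435 = 637.
All other subsets cost ≥ 555. Minimum total cost: 554.

554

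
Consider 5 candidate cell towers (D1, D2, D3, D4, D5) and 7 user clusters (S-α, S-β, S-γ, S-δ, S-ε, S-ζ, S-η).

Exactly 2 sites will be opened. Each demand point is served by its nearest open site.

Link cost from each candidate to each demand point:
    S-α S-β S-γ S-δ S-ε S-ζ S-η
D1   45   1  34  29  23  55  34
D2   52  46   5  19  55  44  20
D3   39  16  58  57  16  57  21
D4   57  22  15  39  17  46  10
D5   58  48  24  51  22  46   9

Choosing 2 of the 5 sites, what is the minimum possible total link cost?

Open {D1, D2}.
  S-α→D1 45, S-β→D1 1, S-γ→D2 5, S-δ→D2 19, S-ε→D1 23, S-ζ→D2 44, S-η→D2 20  ⇒ total 157.
Compare {D2, D3}: total 159.
Compare {D1, D4}: total 163.
No size-2 selection does better; minimum is 157.

157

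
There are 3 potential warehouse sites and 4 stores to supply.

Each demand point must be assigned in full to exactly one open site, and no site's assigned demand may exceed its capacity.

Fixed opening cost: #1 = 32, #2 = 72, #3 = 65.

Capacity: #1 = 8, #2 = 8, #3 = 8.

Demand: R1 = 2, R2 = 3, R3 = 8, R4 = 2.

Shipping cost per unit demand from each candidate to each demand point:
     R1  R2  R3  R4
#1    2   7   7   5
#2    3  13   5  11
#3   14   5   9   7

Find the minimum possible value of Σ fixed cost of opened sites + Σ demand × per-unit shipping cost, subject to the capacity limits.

Open {#1, #2}; cheapest assignment that respects the capacities:
  #1 (cap 8, load 7): R1, R2, R4 — cost 2×2 + 3×7 + 2×5 = 35
  #2 (cap 8, load 8): R3 — cost 8×5 = 40
  Shipping 75, fixed 104 → total 179.
  Any other capacity-feasible assignment to {#1, #2} ships for at least 75.
Compare {#1, #3}: its best feasible assignment gives total 204.
Compare {#2, #3}: its best feasible assignment gives total 234.
Every other set of open sites that can feasibly serve all demand totals ≥ 204 even under its best assignment. Minimum: 179.

179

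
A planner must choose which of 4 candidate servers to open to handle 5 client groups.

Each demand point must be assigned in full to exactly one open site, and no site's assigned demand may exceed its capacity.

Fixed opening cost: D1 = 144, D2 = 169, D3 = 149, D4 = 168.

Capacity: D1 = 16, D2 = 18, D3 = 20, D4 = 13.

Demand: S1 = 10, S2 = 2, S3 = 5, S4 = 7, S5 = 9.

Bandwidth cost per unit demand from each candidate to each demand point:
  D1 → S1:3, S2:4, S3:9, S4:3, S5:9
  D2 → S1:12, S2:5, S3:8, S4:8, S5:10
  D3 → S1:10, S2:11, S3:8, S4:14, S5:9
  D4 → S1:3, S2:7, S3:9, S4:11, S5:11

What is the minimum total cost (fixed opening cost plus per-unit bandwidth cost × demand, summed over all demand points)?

Open {D1, D2}; cheapest assignment that respects the capacities:
  D1 (cap 16, load 15): S1, S3 — cost 10×3 + 5×9 = 75
  D2 (cap 18, load 18): S2, S4, S5 — cost 2×5 + 7×8 + 9×10 = 156
  Shipping 231, fixed 313 → total 544.
  Any other capacity-feasible assignment to {D1, D2} ships for at least 231.
Compare {D1, D3}: its best feasible assignment gives total 548.
Compare {D2, D3}: its best feasible assignment gives total 605.
Every other set of open sites that can feasibly serve all demand totals ≥ 548 even under its best assignment. Minimum: 544.

544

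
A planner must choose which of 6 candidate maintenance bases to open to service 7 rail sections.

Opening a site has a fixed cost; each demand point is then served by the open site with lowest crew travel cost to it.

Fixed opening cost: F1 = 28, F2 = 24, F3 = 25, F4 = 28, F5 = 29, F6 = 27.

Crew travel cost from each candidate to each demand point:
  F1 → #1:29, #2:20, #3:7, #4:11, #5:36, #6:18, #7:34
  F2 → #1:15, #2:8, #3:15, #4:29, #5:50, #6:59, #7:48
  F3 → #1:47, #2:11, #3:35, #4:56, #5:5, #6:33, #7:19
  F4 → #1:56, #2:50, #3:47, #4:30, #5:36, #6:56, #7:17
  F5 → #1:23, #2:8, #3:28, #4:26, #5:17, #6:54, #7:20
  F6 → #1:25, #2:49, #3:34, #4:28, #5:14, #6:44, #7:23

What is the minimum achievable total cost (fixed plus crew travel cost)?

Open {F1, F3}: assign each demand point to its cheapest open site.
  #1→F1 29, #2→F3 11, #3→F1 7, #4→F1 11, #5→F3 5, #6→F1 18, #7→F3 19
  crew travel cost 100, fixed 53 → total 153.
Compare {F1, F2, F3}: crew travel cost 83 + fixed 77 = 160.
Compare {F1, F5}: crew travel cost 104 + fixed 57 = 161.
Compare {F1, F6}: crew travel cost 118 + fixed 55 = 173.
All other subsets cost ≥ 160. Minimum total cost: 153.

153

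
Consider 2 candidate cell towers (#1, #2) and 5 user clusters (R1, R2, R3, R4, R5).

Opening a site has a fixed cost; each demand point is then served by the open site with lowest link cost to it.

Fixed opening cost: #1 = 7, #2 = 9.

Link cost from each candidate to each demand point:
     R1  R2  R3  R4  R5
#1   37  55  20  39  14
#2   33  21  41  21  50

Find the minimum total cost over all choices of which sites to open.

125

Open {#1, #2}: assign each demand point to its cheapest open site.
  R1→#2 33, R2→#2 21, R3→#1 20, R4→#2 21, R5→#1 14
  link cost 109, fixed 16 → total 125.
Compare {#1}: link cost 165 + fixed 7 = 172.
Compare {#2}: link cost 166 + fixed 9 = 175.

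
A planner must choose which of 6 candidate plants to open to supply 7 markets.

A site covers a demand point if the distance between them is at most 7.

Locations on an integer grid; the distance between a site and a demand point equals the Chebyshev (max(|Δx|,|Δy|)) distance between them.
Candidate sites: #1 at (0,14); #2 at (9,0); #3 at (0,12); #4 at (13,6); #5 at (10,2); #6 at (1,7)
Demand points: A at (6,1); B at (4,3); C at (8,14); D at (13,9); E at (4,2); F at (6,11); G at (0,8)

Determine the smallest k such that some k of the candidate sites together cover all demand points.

Coverage sets (demand points within 7 of each site):
  #1: {F, G}
  #2: {A, B, E}
  #3: {F, G}
  #4: {A, D, F}
  #5: {A, B, D, E}
  #6: {A, B, C, E, F, G}
No single site covers all 7 demand points.
But {#4, #6} covers everything, so the minimum is 2.

2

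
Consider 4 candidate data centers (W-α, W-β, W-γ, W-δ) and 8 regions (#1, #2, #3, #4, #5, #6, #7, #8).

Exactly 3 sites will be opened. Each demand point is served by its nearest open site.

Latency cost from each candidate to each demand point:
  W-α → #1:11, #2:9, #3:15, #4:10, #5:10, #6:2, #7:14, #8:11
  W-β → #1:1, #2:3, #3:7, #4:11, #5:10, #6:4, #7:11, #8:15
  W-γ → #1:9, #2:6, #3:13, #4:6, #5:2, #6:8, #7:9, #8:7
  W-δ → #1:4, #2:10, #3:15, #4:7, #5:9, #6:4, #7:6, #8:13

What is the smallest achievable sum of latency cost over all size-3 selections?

36

Open {W-β, W-γ, W-δ}.
  #1→W-β 1, #2→W-β 3, #3→W-β 7, #4→W-γ 6, #5→W-γ 2, #6→W-β 4, #7→W-δ 6, #8→W-γ 7  ⇒ total 36.
Compare {W-α, W-β, W-γ}: total 37.
Compare {W-α, W-β, W-δ}: total 46.
No size-3 selection does better; minimum is 36.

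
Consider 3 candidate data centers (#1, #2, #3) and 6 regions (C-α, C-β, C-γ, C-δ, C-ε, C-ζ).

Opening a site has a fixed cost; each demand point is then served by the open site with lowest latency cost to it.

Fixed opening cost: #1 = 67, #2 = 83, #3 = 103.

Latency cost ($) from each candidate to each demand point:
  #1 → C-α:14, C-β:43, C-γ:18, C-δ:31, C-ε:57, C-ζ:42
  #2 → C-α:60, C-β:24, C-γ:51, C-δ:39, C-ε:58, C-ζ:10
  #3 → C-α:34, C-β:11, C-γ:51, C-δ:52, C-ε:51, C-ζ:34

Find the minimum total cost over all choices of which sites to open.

Open {#1}: assign each demand point to its cheapest open site.
  C-α→#1 14, C-β→#1 43, C-γ→#1 18, C-δ→#1 31, C-ε→#1 57, C-ζ→#1 42
  latency cost 205, fixed 67 → total 272.
Compare {#1, #2}: latency cost 154 + fixed 150 = 304.
Compare {#2}: latency cost 242 + fixed 83 = 325.
Compare {#1, #3}: latency cost 159 + fixed 170 = 329.
All other subsets cost ≥ 304. Minimum total cost: 272.

272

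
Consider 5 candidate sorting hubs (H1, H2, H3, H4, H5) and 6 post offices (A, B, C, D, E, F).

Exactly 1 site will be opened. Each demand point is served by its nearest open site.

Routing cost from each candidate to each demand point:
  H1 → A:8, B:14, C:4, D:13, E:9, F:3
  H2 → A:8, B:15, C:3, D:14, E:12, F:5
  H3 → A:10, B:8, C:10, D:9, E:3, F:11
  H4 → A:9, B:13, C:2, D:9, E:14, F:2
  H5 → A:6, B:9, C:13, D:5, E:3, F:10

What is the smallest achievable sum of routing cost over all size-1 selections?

46

Open {H5}.
  A→H5 6, B→H5 9, C→H5 13, D→H5 5, E→H5 3, F→H5 10  ⇒ total 46.
Compare {H4}: total 49.
Compare {H1}: total 51.
No size-1 selection does better; minimum is 46.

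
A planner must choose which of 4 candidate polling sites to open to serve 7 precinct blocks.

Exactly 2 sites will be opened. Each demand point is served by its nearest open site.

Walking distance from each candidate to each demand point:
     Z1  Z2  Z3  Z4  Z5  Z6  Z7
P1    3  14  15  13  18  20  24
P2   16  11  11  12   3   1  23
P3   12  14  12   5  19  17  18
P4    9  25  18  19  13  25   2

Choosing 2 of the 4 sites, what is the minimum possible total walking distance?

Open {P2, P4}.
  Z1→P4 9, Z2→P2 11, Z3→P2 11, Z4→P2 12, Z5→P2 3, Z6→P2 1, Z7→P4 2  ⇒ total 49.
Compare {P2, P3}: total 61.
Compare {P1, P2}: total 64.
No size-2 selection does better; minimum is 49.

49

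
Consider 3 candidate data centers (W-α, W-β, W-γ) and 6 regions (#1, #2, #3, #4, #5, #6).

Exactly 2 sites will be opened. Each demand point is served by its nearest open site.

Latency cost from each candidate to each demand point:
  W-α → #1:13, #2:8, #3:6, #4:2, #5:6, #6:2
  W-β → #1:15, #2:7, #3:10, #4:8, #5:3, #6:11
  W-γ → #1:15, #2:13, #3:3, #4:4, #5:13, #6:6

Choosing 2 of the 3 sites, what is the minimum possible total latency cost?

Open {W-α, W-β}.
  #1→W-α 13, #2→W-β 7, #3→W-α 6, #4→W-α 2, #5→W-β 3, #6→W-α 2  ⇒ total 33.
Compare {W-α, W-γ}: total 34.
Compare {W-β, W-γ}: total 38.

33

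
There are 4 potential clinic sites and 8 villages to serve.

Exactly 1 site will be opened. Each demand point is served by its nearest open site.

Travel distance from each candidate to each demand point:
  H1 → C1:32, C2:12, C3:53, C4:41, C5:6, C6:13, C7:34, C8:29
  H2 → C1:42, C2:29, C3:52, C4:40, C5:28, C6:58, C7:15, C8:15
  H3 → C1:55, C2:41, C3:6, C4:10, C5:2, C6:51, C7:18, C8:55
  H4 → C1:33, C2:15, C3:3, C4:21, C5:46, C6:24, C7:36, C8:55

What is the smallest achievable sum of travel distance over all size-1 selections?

220

Open {H1}.
  C1→H1 32, C2→H1 12, C3→H1 53, C4→H1 41, C5→H1 6, C6→H1 13, C7→H1 34, C8→H1 29  ⇒ total 220.
Compare {H4}: total 233.
Compare {H3}: total 238.
No size-1 selection does better; minimum is 220.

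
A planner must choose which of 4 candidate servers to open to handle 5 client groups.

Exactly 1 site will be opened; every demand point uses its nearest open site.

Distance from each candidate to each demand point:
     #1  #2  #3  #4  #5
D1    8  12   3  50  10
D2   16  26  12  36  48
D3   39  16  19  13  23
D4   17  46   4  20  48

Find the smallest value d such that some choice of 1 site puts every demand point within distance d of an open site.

39

Open {D3}.
  Farthest demand point is #1 at distance 39 (to D3); all others are ≤ 39.
With {D2} the worst case is 48.
With {D4} the worst case is 48.
No size-1 selection achieves below 39.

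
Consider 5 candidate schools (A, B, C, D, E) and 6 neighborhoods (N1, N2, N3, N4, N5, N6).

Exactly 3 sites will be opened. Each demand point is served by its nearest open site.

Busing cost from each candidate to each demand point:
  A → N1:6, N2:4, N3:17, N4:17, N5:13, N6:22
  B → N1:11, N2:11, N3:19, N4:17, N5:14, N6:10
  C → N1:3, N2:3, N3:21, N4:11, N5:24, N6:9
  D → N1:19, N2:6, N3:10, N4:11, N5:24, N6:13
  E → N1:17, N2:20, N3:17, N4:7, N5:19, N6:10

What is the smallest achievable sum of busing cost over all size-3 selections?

Open {A, C, D}.
  N1→C 3, N2→C 3, N3→D 10, N4→C 11, N5→A 13, N6→C 9  ⇒ total 49.
Compare {A, D, E}: total 50.
Compare {B, C, D}: total 50.
No size-3 selection does better; minimum is 49.

49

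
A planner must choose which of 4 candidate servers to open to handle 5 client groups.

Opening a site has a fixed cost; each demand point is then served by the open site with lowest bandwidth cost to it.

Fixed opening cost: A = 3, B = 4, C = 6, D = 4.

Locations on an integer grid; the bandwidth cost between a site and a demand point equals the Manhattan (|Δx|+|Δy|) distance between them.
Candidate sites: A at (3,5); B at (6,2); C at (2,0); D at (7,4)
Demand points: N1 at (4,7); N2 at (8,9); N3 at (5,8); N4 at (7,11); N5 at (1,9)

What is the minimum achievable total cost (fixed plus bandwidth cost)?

34

Open {A, D}: assign each demand point to its cheapest open site.
  N1→A 3, N2→D 6, N3→A 5, N4→D 7, N5→A 6
  bandwidth cost 27, fixed 7 → total 34.
Compare {A}: bandwidth cost 33 + fixed 3 = 36.
Compare {A, B, D}: bandwidth cost 27 + fixed 11 = 38.
Compare {D}: bandwidth cost 36 + fixed 4 = 40.
All other subsets cost ≥ 36. Minimum total cost: 34.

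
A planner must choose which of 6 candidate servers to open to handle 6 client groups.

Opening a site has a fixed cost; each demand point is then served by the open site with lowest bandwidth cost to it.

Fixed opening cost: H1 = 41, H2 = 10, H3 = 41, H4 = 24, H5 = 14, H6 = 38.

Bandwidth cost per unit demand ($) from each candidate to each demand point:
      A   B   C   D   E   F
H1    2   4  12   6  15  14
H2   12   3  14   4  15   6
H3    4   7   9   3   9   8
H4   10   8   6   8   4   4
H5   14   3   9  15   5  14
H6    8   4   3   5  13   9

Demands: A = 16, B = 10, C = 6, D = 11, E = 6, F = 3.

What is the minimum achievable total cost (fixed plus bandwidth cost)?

Open {H1, H2, H4}: assign each demand point to its cheapest open site.
  A→H1 16×2=32, B→H2 10×3=30, C→H4 6×6=36, D→H2 11×4=44, E→H4 6×4=24, F→H4 3×4=12
  bandwidth cost 178, fixed 75 → total 253.
Compare {H1, H2, H4, H5}: bandwidth cost 178 + fixed 89 = 267.
Compare {H1, H2, H5}: bandwidth cost 208 + fixed 65 = 273.
Compare {H1, H2, H4, H6}: bandwidth cost 160 + fixed 113 = 273.
All other subsets cost ≥ 267. Minimum total cost: 253.

253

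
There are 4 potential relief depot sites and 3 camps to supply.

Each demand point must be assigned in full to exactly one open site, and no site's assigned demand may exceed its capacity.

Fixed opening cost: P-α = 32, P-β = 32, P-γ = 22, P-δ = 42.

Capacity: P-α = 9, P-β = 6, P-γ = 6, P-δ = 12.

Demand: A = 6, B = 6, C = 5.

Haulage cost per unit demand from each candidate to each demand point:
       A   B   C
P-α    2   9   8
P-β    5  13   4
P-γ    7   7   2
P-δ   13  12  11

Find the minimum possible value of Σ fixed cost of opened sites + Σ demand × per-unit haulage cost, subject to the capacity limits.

160

Open {P-α, P-β, P-γ}; cheapest assignment that respects the capacities:
  P-α (cap 9, load 6): A — cost 6×2 = 12
  P-β (cap 6, load 5): C — cost 5×4 = 20
  P-γ (cap 6, load 6): B — cost 6×7 = 42
  Shipping 74, fixed 86 → total 160.
  Any other capacity-feasible assignment to {P-α, P-β, P-γ} ships for at least 74.
Compare {P-α, P-γ, P-δ}: its best feasible assignment gives total 190.
Compare {P-α, P-β, P-γ, P-δ}: its best feasible assignment gives total 202.
Every other set of open sites that can feasibly serve all demand totals ≥ 190 even under its best assignment. Minimum: 160.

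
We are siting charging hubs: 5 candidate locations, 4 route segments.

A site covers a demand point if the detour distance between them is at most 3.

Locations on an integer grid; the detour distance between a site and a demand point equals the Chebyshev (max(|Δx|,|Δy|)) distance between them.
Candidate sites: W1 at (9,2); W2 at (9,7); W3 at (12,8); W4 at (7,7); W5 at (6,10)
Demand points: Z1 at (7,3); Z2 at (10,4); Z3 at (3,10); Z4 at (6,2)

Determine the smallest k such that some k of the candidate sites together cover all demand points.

2

Coverage sets (demand points within 3 of each site):
  W1: {Z1, Z2, Z4}
  W2: {Z2}
  W3: {}
  W4: {Z2}
  W5: {Z3}
No single site covers all 4 demand points.
But {W1, W5} covers everything, so the minimum is 2.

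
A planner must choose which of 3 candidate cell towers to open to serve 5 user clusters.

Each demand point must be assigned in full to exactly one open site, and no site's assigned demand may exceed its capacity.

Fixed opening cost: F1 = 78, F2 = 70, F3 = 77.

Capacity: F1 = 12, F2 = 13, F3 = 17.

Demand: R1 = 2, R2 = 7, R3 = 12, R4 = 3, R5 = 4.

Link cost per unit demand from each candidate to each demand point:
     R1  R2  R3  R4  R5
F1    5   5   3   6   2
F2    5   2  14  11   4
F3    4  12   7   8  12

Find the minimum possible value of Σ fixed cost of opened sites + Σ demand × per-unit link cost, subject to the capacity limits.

293

Open {F2, F3}; cheapest assignment that respects the capacities:
  F2 (cap 13, load 11): R2, R5 — cost 7×2 + 4×4 = 30
  F3 (cap 17, load 17): R1, R3, R4 — cost 2×4 + 12×7 + 3×8 = 116
  Shipping 146, fixed 147 → total 293.
  Any other capacity-feasible assignment to {F2, F3} ships for at least 146.
Compare {F1, F3}: its best feasible assignment gives total 314.
Compare {F1, F2, F3}: its best feasible assignment gives total 323.
Every other set of open sites that can feasibly serve all demand totals ≥ 314 even under its best assignment. Minimum: 293.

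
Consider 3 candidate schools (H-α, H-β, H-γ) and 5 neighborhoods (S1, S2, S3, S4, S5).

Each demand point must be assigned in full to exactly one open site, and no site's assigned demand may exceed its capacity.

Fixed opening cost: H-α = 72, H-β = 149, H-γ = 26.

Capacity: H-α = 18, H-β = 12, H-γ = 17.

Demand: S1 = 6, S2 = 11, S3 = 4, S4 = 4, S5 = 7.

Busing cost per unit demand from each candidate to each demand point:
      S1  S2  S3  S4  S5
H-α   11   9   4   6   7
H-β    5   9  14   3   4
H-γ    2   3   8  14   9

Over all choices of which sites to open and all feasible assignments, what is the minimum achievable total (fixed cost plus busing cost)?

Open {H-α, H-γ}; cheapest assignment that respects the capacities:
  H-α (cap 18, load 15): S3, S4, S5 — cost 4×4 + 4×6 + 7×7 = 89
  H-γ (cap 17, load 17): S1, S2 — cost 6×2 + 11×3 = 45
  Shipping 134, fixed 98 → total 232.
  Any other capacity-feasible assignment to {H-α, H-γ} ships for at least 134.
Compare {H-α, H-β, H-γ}: its best feasible assignment gives total 348.
Every other set of open sites that can feasibly serve all demand totals ≥ 348 even under its best assignment. Minimum: 232.

232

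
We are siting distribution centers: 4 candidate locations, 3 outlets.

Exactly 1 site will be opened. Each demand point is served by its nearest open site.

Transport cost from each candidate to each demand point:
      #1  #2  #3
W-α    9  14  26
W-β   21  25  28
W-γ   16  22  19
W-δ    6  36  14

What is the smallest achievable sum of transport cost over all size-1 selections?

Open {W-α}.
  #1→W-α 9, #2→W-α 14, #3→W-α 26  ⇒ total 49.
Compare {W-δ}: total 56.
Compare {W-γ}: total 57.
No size-1 selection does better; minimum is 49.

49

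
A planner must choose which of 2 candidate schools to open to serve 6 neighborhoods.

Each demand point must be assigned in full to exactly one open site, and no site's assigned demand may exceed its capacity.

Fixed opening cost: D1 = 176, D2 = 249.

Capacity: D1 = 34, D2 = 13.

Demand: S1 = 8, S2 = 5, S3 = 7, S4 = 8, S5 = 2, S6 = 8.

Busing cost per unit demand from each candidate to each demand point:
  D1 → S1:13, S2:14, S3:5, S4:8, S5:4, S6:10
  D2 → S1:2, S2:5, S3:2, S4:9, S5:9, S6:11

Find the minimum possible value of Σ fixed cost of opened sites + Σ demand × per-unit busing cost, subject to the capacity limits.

653

Open {D1, D2}; cheapest assignment that respects the capacities:
  D1 (cap 34, load 25): S3, S4, S5, S6 — cost 7×5 + 8×8 + 2×4 + 8×10 = 187
  D2 (cap 13, load 13): S1, S2 — cost 8×2 + 5×5 = 41
  Shipping 228, fixed 425 → total 653.
  Any other capacity-feasible assignment to {D1, D2} ships for at least 228.
Total demand is 38 and no other set of sites has combined capacity ≥ 38, so {D1, D2} is the only feasible choice of open sites. Minimum: 653.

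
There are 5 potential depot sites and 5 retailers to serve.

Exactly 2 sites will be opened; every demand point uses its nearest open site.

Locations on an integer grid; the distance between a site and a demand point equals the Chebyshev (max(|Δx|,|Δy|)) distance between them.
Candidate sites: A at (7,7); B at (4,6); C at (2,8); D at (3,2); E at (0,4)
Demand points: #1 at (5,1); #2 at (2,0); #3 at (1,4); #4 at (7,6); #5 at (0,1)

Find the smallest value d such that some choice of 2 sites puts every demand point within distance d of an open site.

Open {A, D}.
  Farthest demand point is #5 at distance 3 (to D); all others are ≤ 3.
With {B, D} the worst case is 3.
With {C, D} the worst case is 4.
No size-2 selection achieves below 3.

3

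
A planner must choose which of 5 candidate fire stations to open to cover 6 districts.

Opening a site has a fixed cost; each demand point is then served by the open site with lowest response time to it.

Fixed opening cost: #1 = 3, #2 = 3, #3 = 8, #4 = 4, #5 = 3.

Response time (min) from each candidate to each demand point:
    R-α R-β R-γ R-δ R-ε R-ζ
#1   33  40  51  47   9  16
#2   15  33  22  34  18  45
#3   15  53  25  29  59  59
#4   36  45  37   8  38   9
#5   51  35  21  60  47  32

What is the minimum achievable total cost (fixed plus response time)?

106

Open {#1, #2, #4}: assign each demand point to its cheapest open site.
  R-α→#2 15, R-β→#2 33, R-γ→#2 22, R-δ→#4 8, R-ε→#1 9, R-ζ→#4 9
  response time 96, fixed 10 → total 106.
Compare {#1, #2, #4, #5}: response time 95 + fixed 13 = 108.
Compare {#2, #4}: response time 105 + fixed 7 = 112.
Compare {#2, #4, #5}: response time 104 + fixed 10 = 114.
All other subsets cost ≥ 108. Minimum total cost: 106.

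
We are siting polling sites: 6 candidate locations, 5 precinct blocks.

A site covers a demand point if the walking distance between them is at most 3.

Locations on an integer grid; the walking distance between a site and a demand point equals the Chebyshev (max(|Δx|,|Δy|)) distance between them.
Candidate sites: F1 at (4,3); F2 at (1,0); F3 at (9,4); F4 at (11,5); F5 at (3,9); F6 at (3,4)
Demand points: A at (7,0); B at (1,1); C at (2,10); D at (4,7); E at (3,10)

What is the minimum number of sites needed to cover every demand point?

2

Coverage sets (demand points within 3 of each site):
  F1: {A, B}
  F2: {B}
  F3: {}
  F4: {}
  F5: {C, D, E}
  F6: {B, D}
No single site covers all 5 demand points.
But {F1, F5} covers everything, so the minimum is 2.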